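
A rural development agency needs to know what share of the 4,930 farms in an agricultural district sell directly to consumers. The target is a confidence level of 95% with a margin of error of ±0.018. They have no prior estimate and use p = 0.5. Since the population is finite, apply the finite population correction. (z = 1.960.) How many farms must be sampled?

Unadjusted: n₀ = 1.960² × 0.50 × 0.50 / 0.018² ≈ 2964.20, so n₀ = 2965.
Finite population correction with N = 4,930: n = n₀ / (1 + (n₀−1)/N) = 2965 / (1 + 2964/4930) = 2965 / 1.6012 ≈ 1851.72.
Rounding up, n = 1852.

1852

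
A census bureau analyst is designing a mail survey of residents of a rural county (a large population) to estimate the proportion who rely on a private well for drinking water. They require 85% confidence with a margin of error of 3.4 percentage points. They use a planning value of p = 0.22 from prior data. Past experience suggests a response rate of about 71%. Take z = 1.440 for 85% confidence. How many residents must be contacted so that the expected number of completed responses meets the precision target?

434

Completed interviews needed: n₀ = 1.440² × 0.1716 / 0.034² ≈ 307.81 → 308.
At a 71% response rate, contacts needed = 308 / 0.71 ≈ 433.80 → 434.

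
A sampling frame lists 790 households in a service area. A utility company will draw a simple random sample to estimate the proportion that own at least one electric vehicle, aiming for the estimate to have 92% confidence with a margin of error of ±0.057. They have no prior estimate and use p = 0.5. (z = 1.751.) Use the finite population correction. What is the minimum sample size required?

Unadjusted: n₀ = 1.751² × 0.50 × 0.50 / 0.057² ≈ 235.92, so n₀ = 236.
Finite population correction with N = 790: n = n₀ / (1 + (n₀−1)/N) = 236 / (1 + 235/790) = 236 / 1.2975 ≈ 181.89.
Rounding up, n = 182.

182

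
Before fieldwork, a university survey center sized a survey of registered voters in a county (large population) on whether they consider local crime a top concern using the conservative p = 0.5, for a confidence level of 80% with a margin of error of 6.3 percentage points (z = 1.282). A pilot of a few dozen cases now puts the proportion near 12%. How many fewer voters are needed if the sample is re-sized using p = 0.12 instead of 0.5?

60

Conservative (p = 0.5): n = 1.282² × 0.25 / 0.063² ≈ 103.52 → 104.
Using p = 0.12: p(1−p) = 0.1056, so n = 1.282² × 0.1056 / 0.063² ≈ 43.73 → 44.
Reduction: 104 − 44 = 60.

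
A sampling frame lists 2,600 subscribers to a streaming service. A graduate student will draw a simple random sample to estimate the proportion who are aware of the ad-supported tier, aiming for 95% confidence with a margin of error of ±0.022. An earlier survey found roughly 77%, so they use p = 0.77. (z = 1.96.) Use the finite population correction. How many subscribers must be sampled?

Unadjusted: n₀ = 1.96² × 0.77 × 0.23 / 0.022² ≈ 1405.68, so n₀ = 1406.
Finite population correction with N = 2,600: n = n₀ / (1 + (n₀−1)/N) = 1406 / (1 + 1405/2600) = 1406 / 1.5404 ≈ 912.76.
Rounding up, n = 913.

913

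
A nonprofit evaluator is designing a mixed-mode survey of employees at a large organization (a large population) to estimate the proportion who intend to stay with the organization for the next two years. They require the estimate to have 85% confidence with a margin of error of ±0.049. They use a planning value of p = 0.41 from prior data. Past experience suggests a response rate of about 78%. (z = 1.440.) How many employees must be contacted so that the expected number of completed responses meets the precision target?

Completed interviews needed: n₀ = 1.440² × 0.2419 / 0.049² ≈ 208.91 → 209.
At a 78% response rate, contacts needed = 209 / 0.78 ≈ 267.95 → 268.

268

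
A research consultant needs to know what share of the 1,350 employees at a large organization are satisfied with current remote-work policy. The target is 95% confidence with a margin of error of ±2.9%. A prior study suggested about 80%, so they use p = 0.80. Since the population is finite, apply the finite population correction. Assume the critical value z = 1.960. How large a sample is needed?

Unadjusted: n₀ = 1.960² × 0.80 × 0.20 / 0.029² ≈ 730.86, so n₀ = 731.
Finite population correction with N = 1,350: n = n₀ / (1 + (n₀−1)/N) = 731 / (1 + 730/1350) = 731 / 1.5407 ≈ 474.45.
Rounding up, n = 475.

475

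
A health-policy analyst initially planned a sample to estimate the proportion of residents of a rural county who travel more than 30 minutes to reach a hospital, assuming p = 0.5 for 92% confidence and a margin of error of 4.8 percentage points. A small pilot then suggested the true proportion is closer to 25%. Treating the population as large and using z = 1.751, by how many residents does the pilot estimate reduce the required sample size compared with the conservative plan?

83

Conservative (p = 0.5): n = 1.751² × 0.25 / 0.048² ≈ 332.68 → 333.
Using p = 0.25: p(1−p) = 0.1875, so n = 1.751² × 0.1875 / 0.048² ≈ 249.51 → 250.
Reduction: 333 − 250 = 83.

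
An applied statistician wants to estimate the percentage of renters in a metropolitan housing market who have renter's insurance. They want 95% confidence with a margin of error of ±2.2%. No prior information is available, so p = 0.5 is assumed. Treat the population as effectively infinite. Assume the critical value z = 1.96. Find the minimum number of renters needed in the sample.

1985

With p = 0.5, p(1−p) = 0.25.
n = z²·p(1−p)/E² = 1.96² × 0.2500 / 0.022² = 3.8416 × 0.2500 / 0.000484 ≈ 1984.30.
Rounding up gives n = 1985.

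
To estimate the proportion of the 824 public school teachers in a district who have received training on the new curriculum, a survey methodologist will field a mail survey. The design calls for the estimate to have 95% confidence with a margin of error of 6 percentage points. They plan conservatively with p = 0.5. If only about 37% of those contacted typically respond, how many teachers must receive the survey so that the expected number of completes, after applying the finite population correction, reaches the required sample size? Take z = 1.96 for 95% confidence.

Completed interviews needed (unadjusted): n₀ = 1.96² × 0.2500 / 0.060² ≈ 266.78 → 267.
FPC for N = 824: n = 267 / (1 + 266/824) = 267 / 1.3228 ≈ 201.84 → 202.
At a 37% response rate, contacts needed = 202 / 0.37 ≈ 545.95 → 546.

546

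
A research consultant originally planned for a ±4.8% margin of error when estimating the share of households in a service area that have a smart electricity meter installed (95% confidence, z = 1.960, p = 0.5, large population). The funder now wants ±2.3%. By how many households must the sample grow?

1399

At ±4.8%: n = 1.960² × 0.2500 / 0.048² ≈ 416.84 → 417.
At ±2.3%: n = 1.960² × 0.2500 / 0.023² ≈ 1815.50 → 1816.
Additional respondents: 1816 − 417 = 1399.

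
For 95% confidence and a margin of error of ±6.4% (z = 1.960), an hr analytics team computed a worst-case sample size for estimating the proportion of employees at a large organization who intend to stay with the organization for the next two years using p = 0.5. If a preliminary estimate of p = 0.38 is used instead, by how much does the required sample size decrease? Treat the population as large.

14

Conservative (p = 0.5): n = 1.960² × 0.25 / 0.064² ≈ 234.47 → 235.
Using p = 0.38: p(1−p) = 0.2356, so n = 1.960² × 0.2356 / 0.064² ≈ 220.97 → 221.
Reduction: 235 − 221 = 14.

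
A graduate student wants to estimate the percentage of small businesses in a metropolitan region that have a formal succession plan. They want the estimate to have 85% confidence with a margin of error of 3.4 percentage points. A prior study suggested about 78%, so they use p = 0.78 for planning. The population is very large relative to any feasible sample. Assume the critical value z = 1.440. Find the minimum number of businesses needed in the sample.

With p = 0.78, p(1−p) = 0.1716.
n = z²·p(1−p)/E² = 1.440² × 0.1716 / 0.034² = 2.0736 × 0.1716 / 0.001156 ≈ 307.81.
Rounding up gives n = 308.

308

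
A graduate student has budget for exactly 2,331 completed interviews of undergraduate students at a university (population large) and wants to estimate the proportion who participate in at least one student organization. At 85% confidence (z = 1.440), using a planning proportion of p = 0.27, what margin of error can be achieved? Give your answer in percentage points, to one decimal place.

SE(p̂) = √[p(1−p)/n] = √[0.1971/2331] = 0.00920.
E = z × SE = 1.440 × 0.00920 = 0.01324, or 1.3 percentage points.

1.3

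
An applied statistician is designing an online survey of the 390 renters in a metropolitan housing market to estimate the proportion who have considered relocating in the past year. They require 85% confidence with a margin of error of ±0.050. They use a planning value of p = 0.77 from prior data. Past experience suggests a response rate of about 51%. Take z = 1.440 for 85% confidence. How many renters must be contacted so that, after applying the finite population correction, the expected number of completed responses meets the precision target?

Completed interviews needed (unadjusted): n₀ = 1.440² × 0.1771 / 0.050² ≈ 146.89 → 147.
FPC for N = 390: n = 147 / (1 + 146/390) = 147 / 1.3744 ≈ 106.96 → 107.
At a 51% response rate, contacts needed = 107 / 0.51 ≈ 209.80 → 210.

210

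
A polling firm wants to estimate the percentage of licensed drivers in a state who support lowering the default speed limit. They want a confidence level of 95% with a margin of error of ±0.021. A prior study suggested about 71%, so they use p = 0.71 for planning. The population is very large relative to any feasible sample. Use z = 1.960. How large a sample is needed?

With p = 0.71, p(1−p) = 0.2059.
n = z²·p(1−p)/E² = 1.960² × 0.2059 / 0.021² = 3.8416 × 0.2059 / 0.000441 ≈ 1793.62.
Rounding up gives n = 1794.

1794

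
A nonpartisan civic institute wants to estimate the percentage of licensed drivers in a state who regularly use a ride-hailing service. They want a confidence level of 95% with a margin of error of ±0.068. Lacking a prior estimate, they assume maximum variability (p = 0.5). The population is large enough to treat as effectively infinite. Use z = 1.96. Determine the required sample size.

208

With p = 0.5, p(1−p) = 0.25.
n = z²·p(1−p)/E² = 1.96² × 0.2500 / 0.068² = 3.8416 × 0.2500 / 0.004624 ≈ 207.70.
Rounding up gives n = 208.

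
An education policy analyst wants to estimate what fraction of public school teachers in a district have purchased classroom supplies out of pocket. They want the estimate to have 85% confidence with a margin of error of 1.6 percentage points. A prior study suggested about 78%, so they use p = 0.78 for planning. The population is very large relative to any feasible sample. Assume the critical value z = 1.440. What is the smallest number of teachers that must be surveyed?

With p = 0.78, p(1−p) = 0.1716.
n = z²·p(1−p)/E² = 1.440² × 0.1716 / 0.016² = 2.0736 × 0.1716 / 0.000256 ≈ 1389.96.
Rounding up gives n = 1390.

1390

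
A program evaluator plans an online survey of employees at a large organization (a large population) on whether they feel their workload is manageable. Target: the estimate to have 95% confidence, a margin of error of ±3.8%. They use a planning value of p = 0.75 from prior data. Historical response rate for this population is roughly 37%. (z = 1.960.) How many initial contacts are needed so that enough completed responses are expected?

Completed interviews needed: n₀ = 1.960² × 0.1875 / 0.038² ≈ 498.82 → 499.
At a 37% response rate, contacts needed = 499 / 0.37 ≈ 1348.65 → 1349.

1349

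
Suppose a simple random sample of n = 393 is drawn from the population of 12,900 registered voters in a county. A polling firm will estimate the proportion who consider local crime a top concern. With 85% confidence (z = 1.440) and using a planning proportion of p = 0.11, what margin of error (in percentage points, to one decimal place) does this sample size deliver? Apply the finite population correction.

Finite-population factor: (N−n)/(N−1) = (12900−393)/(12900−1) = 0.9696.
SE(p̂) = √[p(1−p)/n · (N−n)/(N−1)] = √[0.0979/393 × 0.9696] = 0.01554.
E = z × SE = 1.440 × 0.01554 = 0.02238 ≈ 2.2 percentage points.

2.2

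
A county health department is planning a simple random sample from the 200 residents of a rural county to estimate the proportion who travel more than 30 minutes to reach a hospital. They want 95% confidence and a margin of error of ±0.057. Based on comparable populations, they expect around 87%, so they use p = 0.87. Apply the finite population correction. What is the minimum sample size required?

81

For 95% confidence, z = 1.96.
Unadjusted: n₀ = 1.96² × 0.87 × 0.13 / 0.057² ≈ 133.73, so n₀ = 134.
Finite population correction with N = 200: n = n₀ / (1 + (n₀−1)/N) = 134 / (1 + 133/200) = 134 / 1.6650 ≈ 80.48.
Rounding up, n = 81.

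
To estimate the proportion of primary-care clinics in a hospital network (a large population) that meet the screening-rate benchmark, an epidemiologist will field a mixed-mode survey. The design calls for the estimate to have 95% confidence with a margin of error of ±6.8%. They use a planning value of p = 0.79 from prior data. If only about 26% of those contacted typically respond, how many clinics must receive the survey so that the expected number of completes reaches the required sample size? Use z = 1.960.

Completed interviews needed: n₀ = 1.960² × 0.1659 / 0.068² ≈ 137.83 → 138.
At a 26% response rate, contacts needed = 138 / 0.26 ≈ 530.77 → 531.

531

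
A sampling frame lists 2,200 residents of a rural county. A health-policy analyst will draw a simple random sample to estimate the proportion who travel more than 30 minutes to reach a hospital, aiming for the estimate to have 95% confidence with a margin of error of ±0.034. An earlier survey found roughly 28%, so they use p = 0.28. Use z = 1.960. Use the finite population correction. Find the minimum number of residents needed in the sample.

514

Unadjusted: n₀ = 1.960² × 0.28 × 0.72 / 0.034² ≈ 669.95, so n₀ = 670.
Finite population correction with N = 2,200: n = n₀ / (1 + (n₀−1)/N) = 670 / (1 + 669/2200) = 670 / 1.3041 ≈ 513.77.
Rounding up, n = 514.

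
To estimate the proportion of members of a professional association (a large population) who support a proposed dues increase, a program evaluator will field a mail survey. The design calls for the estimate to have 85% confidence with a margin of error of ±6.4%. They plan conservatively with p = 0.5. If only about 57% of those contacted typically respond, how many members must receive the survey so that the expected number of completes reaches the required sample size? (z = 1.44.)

223

Completed interviews needed: n₀ = 1.44² × 0.2500 / 0.064² ≈ 126.56 → 127.
At a 57% response rate, contacts needed = 127 / 0.57 ≈ 222.81 → 223.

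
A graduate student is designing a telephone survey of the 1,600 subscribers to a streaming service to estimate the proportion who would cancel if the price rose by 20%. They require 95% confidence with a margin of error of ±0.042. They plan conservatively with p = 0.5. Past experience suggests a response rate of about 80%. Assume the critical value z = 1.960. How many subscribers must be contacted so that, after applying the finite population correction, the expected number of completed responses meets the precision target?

509

Completed interviews needed (unadjusted): n₀ = 1.960² × 0.2500 / 0.042² ≈ 544.44 → 545.
FPC for N = 1,600: n = 545 / (1 + 544/1600) = 545 / 1.3400 ≈ 406.72 → 407.
At an 80% response rate, contacts needed = 407 / 0.80 ≈ 508.75 → 509.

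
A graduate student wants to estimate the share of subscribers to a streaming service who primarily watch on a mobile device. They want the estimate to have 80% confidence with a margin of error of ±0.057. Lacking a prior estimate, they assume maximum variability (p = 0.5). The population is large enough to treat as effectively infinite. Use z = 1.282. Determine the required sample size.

127

With p = 0.5, p(1−p) = 0.25.
n = z²·p(1−p)/E² = 1.282² × 0.2500 / 0.057² = 1.6435 × 0.2500 / 0.003249 ≈ 126.46.
Rounding up gives n = 127.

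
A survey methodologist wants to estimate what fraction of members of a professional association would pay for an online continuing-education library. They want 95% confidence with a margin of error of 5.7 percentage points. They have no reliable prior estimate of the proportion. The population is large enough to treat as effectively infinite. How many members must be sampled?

296

For 95% confidence, z = 1.960.
With no prior estimate, use p = 0.5, giving p(1−p) = 0.25.
n = z²·p(1−p)/E² = 1.960² × 0.2500 / 0.057² = 3.8416 × 0.2500 / 0.003249 ≈ 295.60.
Rounding up gives n = 296.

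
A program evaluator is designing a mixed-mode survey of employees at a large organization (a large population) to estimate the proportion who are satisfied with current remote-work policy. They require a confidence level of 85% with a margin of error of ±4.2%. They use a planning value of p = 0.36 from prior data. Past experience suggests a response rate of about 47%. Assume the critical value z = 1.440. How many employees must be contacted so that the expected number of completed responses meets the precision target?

Completed interviews needed: n₀ = 1.440² × 0.2304 / 0.042² ≈ 270.84 → 271.
At a 47% response rate, contacts needed = 271 / 0.47 ≈ 576.60 → 577.

577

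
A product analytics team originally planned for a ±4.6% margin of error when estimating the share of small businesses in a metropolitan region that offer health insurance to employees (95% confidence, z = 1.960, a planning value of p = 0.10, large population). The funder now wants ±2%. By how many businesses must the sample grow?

At ±4.6%: n = 1.960² × 0.0900 / 0.046² ≈ 163.40 → 164.
At ±2%: n = 1.960² × 0.0900 / 0.020² ≈ 864.36 → 865.
Additional respondents: 865 − 164 = 701.

701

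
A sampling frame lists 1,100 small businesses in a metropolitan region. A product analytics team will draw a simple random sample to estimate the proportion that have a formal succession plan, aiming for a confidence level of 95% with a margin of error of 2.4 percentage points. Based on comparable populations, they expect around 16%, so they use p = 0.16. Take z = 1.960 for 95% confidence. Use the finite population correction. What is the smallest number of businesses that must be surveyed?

495

Unadjusted: n₀ = 1.960² × 0.16 × 0.84 / 0.024² ≈ 896.37, so n₀ = 897.
Finite population correction with N = 1,100: n = n₀ / (1 + (n₀−1)/N) = 897 / (1 + 896/1100) = 897 / 1.8145 ≈ 494.34.
Rounding up, n = 495.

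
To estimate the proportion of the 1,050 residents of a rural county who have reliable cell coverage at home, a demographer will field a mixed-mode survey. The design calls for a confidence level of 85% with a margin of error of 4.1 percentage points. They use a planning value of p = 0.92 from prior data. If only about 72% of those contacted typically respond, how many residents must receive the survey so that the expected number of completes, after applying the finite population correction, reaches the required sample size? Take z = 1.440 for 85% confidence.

117

Completed interviews needed (unadjusted): n₀ = 1.440² × 0.0736 / 0.041² ≈ 90.79 → 91.
FPC for N = 1,050: n = 91 / (1 + 90/1050) = 91 / 1.0857 ≈ 83.82 → 84.
At a 72% response rate, contacts needed = 84 / 0.72 ≈ 116.67 → 117.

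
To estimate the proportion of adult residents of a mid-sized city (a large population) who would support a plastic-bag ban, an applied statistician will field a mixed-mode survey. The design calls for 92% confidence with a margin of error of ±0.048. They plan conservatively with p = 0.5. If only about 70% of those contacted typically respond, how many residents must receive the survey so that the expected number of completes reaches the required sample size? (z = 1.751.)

476

Completed interviews needed: n₀ = 1.751² × 0.2500 / 0.048² ≈ 332.68 → 333.
At a 70% response rate, contacts needed = 333 / 0.70 ≈ 475.71 → 476.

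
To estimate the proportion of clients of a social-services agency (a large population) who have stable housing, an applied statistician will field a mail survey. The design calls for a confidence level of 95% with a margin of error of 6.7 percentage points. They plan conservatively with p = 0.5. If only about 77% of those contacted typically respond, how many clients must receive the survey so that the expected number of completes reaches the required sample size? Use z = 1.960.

Completed interviews needed: n₀ = 1.960² × 0.2500 / 0.067² ≈ 213.95 → 214.
At a 77% response rate, contacts needed = 214 / 0.77 ≈ 277.92 → 278.

278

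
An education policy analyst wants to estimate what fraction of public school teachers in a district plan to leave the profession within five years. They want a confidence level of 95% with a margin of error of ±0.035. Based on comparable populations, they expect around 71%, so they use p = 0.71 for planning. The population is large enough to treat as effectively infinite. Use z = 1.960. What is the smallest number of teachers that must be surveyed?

With p = 0.71, p(1−p) = 0.2059.
n = z²·p(1−p)/E² = 1.960² × 0.2059 / 0.035² = 3.8416 × 0.2059 / 0.001225 ≈ 645.70.
Rounding up gives n = 646.

646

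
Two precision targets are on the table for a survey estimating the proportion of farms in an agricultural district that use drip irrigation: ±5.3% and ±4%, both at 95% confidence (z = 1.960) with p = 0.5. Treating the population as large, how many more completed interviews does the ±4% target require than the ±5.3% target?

259

At ±5.3%: n = 1.960² × 0.2500 / 0.053² ≈ 341.90 → 342.
At ±4%: n = 1.960² × 0.2500 / 0.040² ≈ 600.25 → 601.
Additional respondents: 601 − 342 = 259.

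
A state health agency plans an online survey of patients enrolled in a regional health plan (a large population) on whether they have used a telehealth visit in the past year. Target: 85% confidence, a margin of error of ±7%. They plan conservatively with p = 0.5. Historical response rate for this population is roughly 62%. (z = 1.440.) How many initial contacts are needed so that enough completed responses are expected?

Completed interviews needed: n₀ = 1.440² × 0.2500 / 0.070² ≈ 105.80 → 106.
At a 62% response rate, contacts needed = 106 / 0.62 ≈ 170.97 → 171.

171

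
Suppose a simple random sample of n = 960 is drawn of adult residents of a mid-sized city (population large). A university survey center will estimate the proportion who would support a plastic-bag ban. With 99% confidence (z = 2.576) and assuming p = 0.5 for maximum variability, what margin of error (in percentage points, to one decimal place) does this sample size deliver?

SE(p̂) = √[p(1−p)/n] = √[0.2500/960] = 0.01614.
E = z × SE = 2.576 × 0.01614 = 0.04157, or 4.2 percentage points.

4.2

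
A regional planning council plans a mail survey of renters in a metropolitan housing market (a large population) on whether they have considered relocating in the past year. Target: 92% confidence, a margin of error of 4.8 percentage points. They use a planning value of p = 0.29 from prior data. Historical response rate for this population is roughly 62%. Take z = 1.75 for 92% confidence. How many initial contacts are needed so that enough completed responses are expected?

Completed interviews needed: n₀ = 1.75² × 0.2059 / 0.048² ≈ 273.68 → 274.
At a 62% response rate, contacts needed = 274 / 0.62 ≈ 441.94 → 442.

442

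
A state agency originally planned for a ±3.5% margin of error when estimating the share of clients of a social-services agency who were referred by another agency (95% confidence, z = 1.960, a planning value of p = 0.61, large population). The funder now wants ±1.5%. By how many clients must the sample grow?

At ±3.5%: n = 1.960² × 0.2379 / 0.035² ≈ 746.05 → 747.
At ±1.5%: n = 1.960² × 0.2379 / 0.015² ≈ 4061.85 → 4062.
Additional respondents: 4062 − 747 = 3315.

3315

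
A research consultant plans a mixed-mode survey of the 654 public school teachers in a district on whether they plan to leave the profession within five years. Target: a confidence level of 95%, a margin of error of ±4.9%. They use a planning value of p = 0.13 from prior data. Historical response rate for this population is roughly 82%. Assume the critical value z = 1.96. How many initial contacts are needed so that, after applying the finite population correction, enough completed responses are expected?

174

Completed interviews needed (unadjusted): n₀ = 1.96² × 0.1131 / 0.049² ≈ 180.96 → 181.
FPC for N = 654: n = 181 / (1 + 180/654) = 181 / 1.2752 ≈ 141.94 → 142.
At an 82% response rate, contacts needed = 142 / 0.82 ≈ 173.17 → 174.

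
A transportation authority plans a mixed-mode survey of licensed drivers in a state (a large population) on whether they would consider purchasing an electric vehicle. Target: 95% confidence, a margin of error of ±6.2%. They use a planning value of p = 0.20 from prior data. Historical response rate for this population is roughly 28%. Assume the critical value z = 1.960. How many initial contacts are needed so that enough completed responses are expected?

Completed interviews needed: n₀ = 1.960² × 0.1600 / 0.062² ≈ 159.90 → 160.
At a 28% response rate, contacts needed = 160 / 0.28 ≈ 571.43 → 572.

572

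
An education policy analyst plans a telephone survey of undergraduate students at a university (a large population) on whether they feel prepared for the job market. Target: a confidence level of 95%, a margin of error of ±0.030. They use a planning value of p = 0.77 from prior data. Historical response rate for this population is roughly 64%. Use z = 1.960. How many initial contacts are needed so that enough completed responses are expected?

Completed interviews needed: n₀ = 1.960² × 0.1771 / 0.030² ≈ 755.94 → 756.
At a 64% response rate, contacts needed = 756 / 0.64 ≈ 1181.25 → 1182.

1182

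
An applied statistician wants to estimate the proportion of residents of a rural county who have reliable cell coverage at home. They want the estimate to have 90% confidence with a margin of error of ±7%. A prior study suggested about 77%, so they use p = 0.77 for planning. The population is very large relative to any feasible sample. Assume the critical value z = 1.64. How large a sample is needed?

98

With p = 0.77, p(1−p) = 0.1771.
n = z²·p(1−p)/E² = 1.64² × 0.1771 / 0.070² = 2.6896 × 0.1771 / 0.004900 ≈ 97.21.
Rounding up gives n = 98.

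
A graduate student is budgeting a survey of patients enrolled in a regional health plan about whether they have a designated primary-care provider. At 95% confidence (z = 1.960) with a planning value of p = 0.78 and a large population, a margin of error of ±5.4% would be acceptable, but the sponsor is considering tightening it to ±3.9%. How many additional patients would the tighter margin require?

207

At ±5.4%: n = 1.960² × 0.1716 / 0.054² ≈ 226.07 → 227.
At ±3.9%: n = 1.960² × 0.1716 / 0.039² ≈ 433.41 → 434.
Additional respondents: 434 − 227 = 207.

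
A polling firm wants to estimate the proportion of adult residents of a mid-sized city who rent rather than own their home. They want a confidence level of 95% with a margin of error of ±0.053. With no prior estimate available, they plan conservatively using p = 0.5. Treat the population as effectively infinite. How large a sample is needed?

342

For 95% confidence, z = 1.960.
With p = 0.5, p(1−p) = 0.25.
n = z²·p(1−p)/E² = 1.960² × 0.2500 / 0.053² = 3.8416 × 0.2500 / 0.002809 ≈ 341.90.
Rounding up gives n = 342.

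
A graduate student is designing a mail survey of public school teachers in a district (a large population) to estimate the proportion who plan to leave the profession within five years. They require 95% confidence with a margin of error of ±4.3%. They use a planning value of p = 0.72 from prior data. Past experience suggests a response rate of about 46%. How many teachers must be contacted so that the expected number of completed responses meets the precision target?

For 95% confidence, z = 1.960.
Completed interviews needed: n₀ = 1.960² × 0.2016 / 0.043² ≈ 418.86 → 419.
At a 46% response rate, contacts needed = 419 / 0.46 ≈ 910.87 → 911.

911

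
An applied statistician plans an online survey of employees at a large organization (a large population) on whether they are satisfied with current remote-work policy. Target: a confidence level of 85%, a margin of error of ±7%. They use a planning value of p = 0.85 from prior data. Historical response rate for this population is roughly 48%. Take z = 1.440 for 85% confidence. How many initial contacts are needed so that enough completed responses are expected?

113

Completed interviews needed: n₀ = 1.440² × 0.1275 / 0.070² ≈ 53.96 → 54.
At a 48% response rate, contacts needed = 54 / 0.48 ≈ 112.50 → 113.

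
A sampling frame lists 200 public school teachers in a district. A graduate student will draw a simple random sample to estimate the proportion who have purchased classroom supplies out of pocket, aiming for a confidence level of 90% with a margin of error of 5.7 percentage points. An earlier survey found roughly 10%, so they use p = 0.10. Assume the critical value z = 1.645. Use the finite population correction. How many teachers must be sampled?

Unadjusted: n₀ = 1.645² × 0.10 × 0.90 / 0.057² ≈ 74.96, so n₀ = 75.
Finite population correction with N = 200: n = n₀ / (1 + (n₀−1)/N) = 75 / (1 + 74/200) = 75 / 1.3700 ≈ 54.74.
Rounding up, n = 55.

55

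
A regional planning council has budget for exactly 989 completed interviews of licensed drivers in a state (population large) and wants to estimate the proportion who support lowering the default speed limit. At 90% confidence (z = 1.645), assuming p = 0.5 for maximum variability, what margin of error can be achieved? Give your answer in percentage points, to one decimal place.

2.6

SE(p̂) = √[p(1−p)/n] = √[0.2500/989] = 0.01590.
E = z × SE = 1.645 × 0.01590 = 0.02615, or 2.6 percentage points.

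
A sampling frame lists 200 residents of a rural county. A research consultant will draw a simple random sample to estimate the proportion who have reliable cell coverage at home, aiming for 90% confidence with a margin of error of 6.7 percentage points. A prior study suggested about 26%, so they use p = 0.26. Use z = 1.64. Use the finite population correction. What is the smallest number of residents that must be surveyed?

Unadjusted: n₀ = 1.64² × 0.26 × 0.74 / 0.067² ≈ 115.28, so n₀ = 116.
Finite population correction with N = 200: n = n₀ / (1 + (n₀−1)/N) = 116 / (1 + 115/200) = 116 / 1.5750 ≈ 73.65.
Rounding up, n = 74.

74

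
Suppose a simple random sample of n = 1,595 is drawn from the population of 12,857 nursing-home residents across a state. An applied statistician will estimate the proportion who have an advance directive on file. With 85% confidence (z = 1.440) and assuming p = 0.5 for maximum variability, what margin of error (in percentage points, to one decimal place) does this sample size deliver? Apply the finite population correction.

1.7

Finite-population factor: (N−n)/(N−1) = (12857−1595)/(12857−1) = 0.8760.
SE(p̂) = √[p(1−p)/n · (N−n)/(N−1)] = √[0.2500/1595 × 0.8760] = 0.01172.
E = z × SE = 1.440 × 0.01172 = 0.01687 ≈ 1.7 percentage points.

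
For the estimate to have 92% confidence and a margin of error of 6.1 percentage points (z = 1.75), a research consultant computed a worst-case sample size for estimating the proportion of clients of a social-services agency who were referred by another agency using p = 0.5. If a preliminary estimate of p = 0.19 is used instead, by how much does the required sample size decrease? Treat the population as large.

79

Conservative (p = 0.5): n = 1.75² × 0.25 / 0.061² ≈ 205.76 → 206.
Using p = 0.19: p(1−p) = 0.1539, so n = 1.75² × 0.1539 / 0.061² ≈ 126.66 → 127.
Reduction: 206 − 127 = 79.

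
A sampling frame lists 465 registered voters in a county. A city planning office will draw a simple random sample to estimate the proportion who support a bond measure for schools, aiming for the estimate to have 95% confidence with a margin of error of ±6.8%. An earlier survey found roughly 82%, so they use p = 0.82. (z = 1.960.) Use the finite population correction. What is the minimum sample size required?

Unadjusted: n₀ = 1.960² × 0.82 × 0.18 / 0.068² ≈ 122.63, so n₀ = 123.
Finite population correction with N = 465: n = n₀ / (1 + (n₀−1)/N) = 123 / (1 + 122/465) = 123 / 1.2624 ≈ 97.44.
Rounding up, n = 98.

98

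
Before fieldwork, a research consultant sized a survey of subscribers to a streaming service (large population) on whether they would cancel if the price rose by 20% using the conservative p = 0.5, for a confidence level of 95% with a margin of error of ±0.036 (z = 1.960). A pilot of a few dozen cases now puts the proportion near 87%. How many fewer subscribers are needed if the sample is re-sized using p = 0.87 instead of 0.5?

Conservative (p = 0.5): n = 1.960² × 0.25 / 0.036² ≈ 741.05 → 742.
Using p = 0.87: p(1−p) = 0.1131, so n = 1.960² × 0.1131 / 0.036² ≈ 335.25 → 336.
Reduction: 742 − 336 = 406.

406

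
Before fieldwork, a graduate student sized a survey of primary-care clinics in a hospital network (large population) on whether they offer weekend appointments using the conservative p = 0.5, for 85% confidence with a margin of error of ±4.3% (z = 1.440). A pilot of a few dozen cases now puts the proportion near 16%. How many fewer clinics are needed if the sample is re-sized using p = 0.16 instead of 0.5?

130

Conservative (p = 0.5): n = 1.440² × 0.25 / 0.043² ≈ 280.37 → 281.
Using p = 0.16: p(1−p) = 0.1344, so n = 1.440² × 0.1344 / 0.043² ≈ 150.73 → 151.
Reduction: 281 − 151 = 130.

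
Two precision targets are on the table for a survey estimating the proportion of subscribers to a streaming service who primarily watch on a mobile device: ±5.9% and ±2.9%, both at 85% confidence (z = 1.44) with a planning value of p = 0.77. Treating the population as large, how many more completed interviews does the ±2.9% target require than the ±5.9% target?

At ±5.9%: n = 1.44² × 0.1771 / 0.059² ≈ 105.50 → 106.
At ±2.9%: n = 1.44² × 0.1771 / 0.029² ≈ 436.66 → 437.
Additional respondents: 437 − 106 = 331.

331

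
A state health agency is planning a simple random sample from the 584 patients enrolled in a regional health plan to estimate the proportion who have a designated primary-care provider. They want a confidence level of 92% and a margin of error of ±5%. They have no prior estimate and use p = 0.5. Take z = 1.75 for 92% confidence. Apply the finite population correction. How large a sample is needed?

202

Unadjusted: n₀ = 1.75² × 0.50 × 0.50 / 0.050² ≈ 306.25, so n₀ = 307.
Finite population correction with N = 584: n = n₀ / (1 + (n₀−1)/N) = 307 / (1 + 306/584) = 307 / 1.5240 ≈ 201.45.
Rounding up, n = 202.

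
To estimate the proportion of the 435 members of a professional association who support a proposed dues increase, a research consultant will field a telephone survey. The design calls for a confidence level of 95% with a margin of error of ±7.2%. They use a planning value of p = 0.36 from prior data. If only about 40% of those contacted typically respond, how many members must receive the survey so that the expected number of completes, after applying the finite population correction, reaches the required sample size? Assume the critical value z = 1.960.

308

Completed interviews needed (unadjusted): n₀ = 1.960² × 0.2304 / 0.072² ≈ 170.74 → 171.
FPC for N = 435: n = 171 / (1 + 170/435) = 171 / 1.3908 ≈ 122.95 → 123.
At a 40% response rate, contacts needed = 123 / 0.40 ≈ 307.50 → 308.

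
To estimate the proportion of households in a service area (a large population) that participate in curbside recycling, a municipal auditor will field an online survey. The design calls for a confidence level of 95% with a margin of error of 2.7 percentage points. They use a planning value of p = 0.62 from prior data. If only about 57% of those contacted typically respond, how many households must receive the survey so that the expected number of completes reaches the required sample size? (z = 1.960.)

Completed interviews needed: n₀ = 1.960² × 0.2356 / 0.027² ≈ 1241.54 → 1242.
At a 57% response rate, contacts needed = 1242 / 0.57 ≈ 2178.95 → 2179.

2179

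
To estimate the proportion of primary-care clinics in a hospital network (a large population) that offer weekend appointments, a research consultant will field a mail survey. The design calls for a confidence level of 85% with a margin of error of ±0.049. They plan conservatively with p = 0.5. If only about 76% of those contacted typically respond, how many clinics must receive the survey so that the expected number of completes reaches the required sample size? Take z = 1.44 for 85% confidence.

285

Completed interviews needed: n₀ = 1.44² × 0.2500 / 0.049² ≈ 215.91 → 216.
At a 76% response rate, contacts needed = 216 / 0.76 ≈ 284.21 → 285.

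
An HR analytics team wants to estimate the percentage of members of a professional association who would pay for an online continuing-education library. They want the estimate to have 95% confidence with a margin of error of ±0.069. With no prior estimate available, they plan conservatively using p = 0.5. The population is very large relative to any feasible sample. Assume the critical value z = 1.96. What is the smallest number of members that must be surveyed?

With p = 0.5, p(1−p) = 0.25.
n = z²·p(1−p)/E² = 1.96² × 0.2500 / 0.069² = 3.8416 × 0.2500 / 0.004761 ≈ 201.72.
Rounding up gives n = 202.

202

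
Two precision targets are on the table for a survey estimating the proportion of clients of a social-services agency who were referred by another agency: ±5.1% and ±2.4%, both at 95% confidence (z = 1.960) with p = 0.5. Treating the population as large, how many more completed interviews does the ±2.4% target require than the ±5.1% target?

At ±5.1%: n = 1.960² × 0.2500 / 0.051² ≈ 369.24 → 370.
At ±2.4%: n = 1.960² × 0.2500 / 0.024² ≈ 1667.36 → 1668.
Additional respondents: 1668 − 370 = 1298.

1298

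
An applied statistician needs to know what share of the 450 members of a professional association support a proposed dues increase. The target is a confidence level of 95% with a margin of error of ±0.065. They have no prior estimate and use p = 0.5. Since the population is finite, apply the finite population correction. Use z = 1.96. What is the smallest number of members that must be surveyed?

152

Unadjusted: n₀ = 1.96² × 0.50 × 0.50 / 0.065² ≈ 227.31, so n₀ = 228.
Finite population correction with N = 450: n = n₀ / (1 + (n₀−1)/N) = 228 / (1 + 227/450) = 228 / 1.5044 ≈ 151.55.
Rounding up, n = 152.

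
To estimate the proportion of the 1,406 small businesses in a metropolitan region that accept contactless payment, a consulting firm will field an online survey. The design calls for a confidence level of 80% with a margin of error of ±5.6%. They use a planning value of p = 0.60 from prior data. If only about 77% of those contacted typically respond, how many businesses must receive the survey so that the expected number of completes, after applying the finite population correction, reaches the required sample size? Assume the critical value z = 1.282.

151

Completed interviews needed (unadjusted): n₀ = 1.282² × 0.2400 / 0.056² ≈ 125.78 → 126.
FPC for N = 1,406: n = 126 / (1 + 125/1406) = 126 / 1.0889 ≈ 115.71 → 116.
At a 77% response rate, contacts needed = 116 / 0.77 ≈ 150.65 → 151.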